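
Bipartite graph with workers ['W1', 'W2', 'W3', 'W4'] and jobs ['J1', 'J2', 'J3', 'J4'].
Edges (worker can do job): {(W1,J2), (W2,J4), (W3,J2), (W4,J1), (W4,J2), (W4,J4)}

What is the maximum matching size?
Maximum matching size = 3

Maximum matching: {(W2,J4), (W3,J2), (W4,J1)}
Size: 3

This assigns 3 workers to 3 distinct jobs.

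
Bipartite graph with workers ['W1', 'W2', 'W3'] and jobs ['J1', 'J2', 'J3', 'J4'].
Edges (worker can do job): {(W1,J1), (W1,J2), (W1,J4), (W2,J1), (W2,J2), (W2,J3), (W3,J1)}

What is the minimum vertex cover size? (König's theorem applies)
Minimum vertex cover size = 3

By König's theorem: in bipartite graphs,
min vertex cover = max matching = 3

Maximum matching has size 3, so minimum vertex cover also has size 3.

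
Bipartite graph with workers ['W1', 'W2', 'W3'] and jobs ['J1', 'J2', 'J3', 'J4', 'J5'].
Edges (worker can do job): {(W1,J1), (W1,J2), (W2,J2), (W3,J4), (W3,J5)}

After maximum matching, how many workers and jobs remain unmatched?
Unmatched: 0 workers, 2 jobs

Maximum matching size: 3
Workers: 3 total, 3 matched, 0 unmatched
Jobs: 5 total, 3 matched, 2 unmatched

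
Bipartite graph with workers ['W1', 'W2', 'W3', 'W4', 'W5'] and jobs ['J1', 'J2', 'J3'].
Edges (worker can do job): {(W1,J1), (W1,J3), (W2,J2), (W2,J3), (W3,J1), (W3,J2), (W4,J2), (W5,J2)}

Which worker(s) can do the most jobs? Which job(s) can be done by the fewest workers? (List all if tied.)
Most versatile: W1, W2, W3 (2 jobs); Least covered: J1, J3 (2 workers)

Worker degrees (jobs they can do): W1:2, W2:2, W3:2, W4:1, W5:1
Job degrees (workers who can do it): J1:2, J2:4, J3:2

Maximum worker degree is 2, achieved by: W1, W2, W3
Minimum job degree is 2, achieved by: J1, J3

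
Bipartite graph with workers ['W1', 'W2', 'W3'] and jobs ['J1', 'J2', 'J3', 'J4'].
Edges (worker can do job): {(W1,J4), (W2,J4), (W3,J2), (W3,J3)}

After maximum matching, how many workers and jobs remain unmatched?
Unmatched: 1 workers, 2 jobs

Maximum matching size: 2
Workers: 3 total, 2 matched, 1 unmatched
Jobs: 4 total, 2 matched, 2 unmatched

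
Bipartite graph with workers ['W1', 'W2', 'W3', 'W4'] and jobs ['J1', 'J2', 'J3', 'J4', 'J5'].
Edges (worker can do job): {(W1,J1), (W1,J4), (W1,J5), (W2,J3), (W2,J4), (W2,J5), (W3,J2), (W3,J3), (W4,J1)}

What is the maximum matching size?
Maximum matching size = 4

Maximum matching: {(W1,J5), (W2,J4), (W3,J3), (W4,J1)}
Size: 4

This assigns 4 workers to 4 distinct jobs.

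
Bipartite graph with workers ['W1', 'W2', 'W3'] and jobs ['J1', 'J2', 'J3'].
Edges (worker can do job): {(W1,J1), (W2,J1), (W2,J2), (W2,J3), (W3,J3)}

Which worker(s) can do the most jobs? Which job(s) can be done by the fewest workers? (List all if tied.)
Most versatile: W2 (3 jobs); Least covered: J2 (1 workers)

Worker degrees (jobs they can do): W1:1, W2:3, W3:1
Job degrees (workers who can do it): J1:2, J2:1, J3:2

Maximum worker degree is 3, achieved by: W2
Minimum job degree is 1, achieved by: J2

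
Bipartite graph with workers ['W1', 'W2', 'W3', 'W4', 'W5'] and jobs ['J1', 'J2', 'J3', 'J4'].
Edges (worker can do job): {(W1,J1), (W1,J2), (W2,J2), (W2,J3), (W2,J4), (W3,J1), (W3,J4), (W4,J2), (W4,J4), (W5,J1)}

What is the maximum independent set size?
Maximum independent set = 5

By König's theorem:
- Min vertex cover = Max matching = 4
- Max independent set = Total vertices - Min vertex cover
- Max independent set = 9 - 4 = 5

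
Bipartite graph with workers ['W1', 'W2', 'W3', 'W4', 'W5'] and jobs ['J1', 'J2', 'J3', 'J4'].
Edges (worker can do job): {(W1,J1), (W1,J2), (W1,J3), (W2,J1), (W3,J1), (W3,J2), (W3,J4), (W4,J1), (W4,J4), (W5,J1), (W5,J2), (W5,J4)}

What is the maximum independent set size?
Maximum independent set = 5

By König's theorem:
- Min vertex cover = Max matching = 4
- Max independent set = Total vertices - Min vertex cover
- Max independent set = 9 - 4 = 5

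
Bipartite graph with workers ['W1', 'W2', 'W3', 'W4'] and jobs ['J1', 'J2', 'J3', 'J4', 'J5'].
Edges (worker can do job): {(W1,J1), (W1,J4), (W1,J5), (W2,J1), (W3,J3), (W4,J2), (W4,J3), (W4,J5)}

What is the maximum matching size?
Maximum matching size = 4

Maximum matching: {(W1,J4), (W2,J1), (W3,J3), (W4,J5)}
Size: 4

This assigns 4 workers to 4 distinct jobs.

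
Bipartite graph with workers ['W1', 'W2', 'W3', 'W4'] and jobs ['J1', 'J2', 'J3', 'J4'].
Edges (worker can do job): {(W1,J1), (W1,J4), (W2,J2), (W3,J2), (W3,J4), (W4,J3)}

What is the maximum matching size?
Maximum matching size = 4

Maximum matching: {(W1,J1), (W2,J2), (W3,J4), (W4,J3)}
Size: 4

This assigns 4 workers to 4 distinct jobs.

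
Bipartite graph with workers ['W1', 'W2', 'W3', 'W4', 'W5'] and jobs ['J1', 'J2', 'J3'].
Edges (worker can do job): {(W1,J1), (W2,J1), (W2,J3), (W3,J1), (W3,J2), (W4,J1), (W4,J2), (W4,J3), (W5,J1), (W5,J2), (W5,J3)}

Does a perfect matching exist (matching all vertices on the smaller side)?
Yes, perfect matching exists (size 3)

Perfect matching: {(W3,J2), (W4,J1), (W5,J3)}
All 3 vertices on the smaller side are matched.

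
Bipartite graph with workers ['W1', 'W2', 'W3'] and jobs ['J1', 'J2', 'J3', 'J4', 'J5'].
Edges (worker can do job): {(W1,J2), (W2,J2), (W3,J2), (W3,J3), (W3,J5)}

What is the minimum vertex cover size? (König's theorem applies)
Minimum vertex cover size = 2

By König's theorem: in bipartite graphs,
min vertex cover = max matching = 2

Maximum matching has size 2, so minimum vertex cover also has size 2.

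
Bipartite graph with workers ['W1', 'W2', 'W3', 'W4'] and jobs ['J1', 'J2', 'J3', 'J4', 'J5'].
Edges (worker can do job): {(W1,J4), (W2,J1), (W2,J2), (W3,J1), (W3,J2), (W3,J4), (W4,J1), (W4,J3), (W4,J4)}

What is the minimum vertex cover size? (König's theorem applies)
Minimum vertex cover size = 4

By König's theorem: in bipartite graphs,
min vertex cover = max matching = 4

Maximum matching has size 4, so minimum vertex cover also has size 4.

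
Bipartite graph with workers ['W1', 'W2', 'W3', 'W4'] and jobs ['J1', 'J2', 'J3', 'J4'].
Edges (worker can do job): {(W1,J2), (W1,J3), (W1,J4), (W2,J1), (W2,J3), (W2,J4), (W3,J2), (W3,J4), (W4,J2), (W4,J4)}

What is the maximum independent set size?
Maximum independent set = 4

By König's theorem:
- Min vertex cover = Max matching = 4
- Max independent set = Total vertices - Min vertex cover
- Max independent set = 8 - 4 = 4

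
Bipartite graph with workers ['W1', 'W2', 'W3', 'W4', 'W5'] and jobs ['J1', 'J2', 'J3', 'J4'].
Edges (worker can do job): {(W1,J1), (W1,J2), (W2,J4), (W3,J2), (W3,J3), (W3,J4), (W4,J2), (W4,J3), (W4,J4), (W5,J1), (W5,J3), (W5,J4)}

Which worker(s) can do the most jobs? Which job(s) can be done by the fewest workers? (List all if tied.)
Most versatile: W3, W4, W5 (3 jobs); Least covered: J1 (2 workers)

Worker degrees (jobs they can do): W1:2, W2:1, W3:3, W4:3, W5:3
Job degrees (workers who can do it): J1:2, J2:3, J3:3, J4:4

Maximum worker degree is 3, achieved by: W3, W4, W5
Minimum job degree is 2, achieved by: J1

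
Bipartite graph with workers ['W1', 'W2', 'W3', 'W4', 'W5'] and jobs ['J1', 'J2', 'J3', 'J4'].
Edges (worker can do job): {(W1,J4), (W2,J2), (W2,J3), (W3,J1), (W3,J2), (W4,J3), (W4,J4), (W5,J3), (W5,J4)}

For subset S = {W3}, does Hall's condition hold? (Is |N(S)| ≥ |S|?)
Yes: |N(S)| = 2, |S| = 1

Subset S = {W3}
Neighbors N(S) = {J1, J2}

|N(S)| = 2, |S| = 1
Hall's condition: |N(S)| ≥ |S| is satisfied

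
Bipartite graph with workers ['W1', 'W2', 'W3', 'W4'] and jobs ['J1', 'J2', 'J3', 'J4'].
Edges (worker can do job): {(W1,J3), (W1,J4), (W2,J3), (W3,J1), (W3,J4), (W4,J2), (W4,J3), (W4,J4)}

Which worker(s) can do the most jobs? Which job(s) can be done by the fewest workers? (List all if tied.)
Most versatile: W4 (3 jobs); Least covered: J1, J2 (1 workers)

Worker degrees (jobs they can do): W1:2, W2:1, W3:2, W4:3
Job degrees (workers who can do it): J1:1, J2:1, J3:3, J4:3

Maximum worker degree is 3, achieved by: W4
Minimum job degree is 1, achieved by: J1, J2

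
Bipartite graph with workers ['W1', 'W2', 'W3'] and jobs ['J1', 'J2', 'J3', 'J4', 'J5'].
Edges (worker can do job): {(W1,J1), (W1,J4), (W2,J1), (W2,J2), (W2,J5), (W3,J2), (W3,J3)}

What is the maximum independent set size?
Maximum independent set = 5

By König's theorem:
- Min vertex cover = Max matching = 3
- Max independent set = Total vertices - Min vertex cover
- Max independent set = 8 - 3 = 5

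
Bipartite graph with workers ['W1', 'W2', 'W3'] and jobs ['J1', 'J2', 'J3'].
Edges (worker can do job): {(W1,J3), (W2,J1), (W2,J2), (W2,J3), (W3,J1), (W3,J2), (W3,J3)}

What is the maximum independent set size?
Maximum independent set = 3

By König's theorem:
- Min vertex cover = Max matching = 3
- Max independent set = Total vertices - Min vertex cover
- Max independent set = 6 - 3 = 3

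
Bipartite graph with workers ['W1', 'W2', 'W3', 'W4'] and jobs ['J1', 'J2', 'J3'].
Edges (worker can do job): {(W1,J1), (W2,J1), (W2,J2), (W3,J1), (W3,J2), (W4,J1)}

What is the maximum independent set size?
Maximum independent set = 5

By König's theorem:
- Min vertex cover = Max matching = 2
- Max independent set = Total vertices - Min vertex cover
- Max independent set = 7 - 2 = 5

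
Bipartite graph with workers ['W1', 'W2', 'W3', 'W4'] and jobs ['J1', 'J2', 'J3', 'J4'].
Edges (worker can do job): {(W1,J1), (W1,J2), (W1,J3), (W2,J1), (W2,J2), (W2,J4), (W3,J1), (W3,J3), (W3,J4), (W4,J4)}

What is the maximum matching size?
Maximum matching size = 4

Maximum matching: {(W1,J2), (W2,J1), (W3,J3), (W4,J4)}
Size: 4

This assigns 4 workers to 4 distinct jobs.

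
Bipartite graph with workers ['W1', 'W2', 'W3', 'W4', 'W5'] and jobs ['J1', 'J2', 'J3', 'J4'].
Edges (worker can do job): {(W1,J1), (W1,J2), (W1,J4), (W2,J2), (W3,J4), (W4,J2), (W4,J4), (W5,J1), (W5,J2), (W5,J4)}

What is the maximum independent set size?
Maximum independent set = 6

By König's theorem:
- Min vertex cover = Max matching = 3
- Max independent set = Total vertices - Min vertex cover
- Max independent set = 9 - 3 = 6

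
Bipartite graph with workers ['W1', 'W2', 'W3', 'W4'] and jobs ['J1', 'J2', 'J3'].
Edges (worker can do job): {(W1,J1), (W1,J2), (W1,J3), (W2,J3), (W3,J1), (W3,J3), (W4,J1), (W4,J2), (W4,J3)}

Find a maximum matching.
Matching: {(W1,J2), (W3,J1), (W4,J3)}

Maximum matching (size 3):
  W1 → J2
  W3 → J1
  W4 → J3

Each worker is assigned to at most one job, and each job to at most one worker.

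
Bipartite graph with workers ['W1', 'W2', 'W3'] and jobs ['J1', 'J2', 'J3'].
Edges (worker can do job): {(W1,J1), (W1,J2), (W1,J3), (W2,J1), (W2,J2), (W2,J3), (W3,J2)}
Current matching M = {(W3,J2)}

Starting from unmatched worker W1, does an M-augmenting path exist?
Yes: W1 → J3

An M-augmenting path alternates non-matching / matching edges, starting and ending at unmatched vertices.
Path: W1 → J3
(J3 is unmatched in M, so the path is augmenting.)
Flipping edges along this path would increase |M| from 1 to 2.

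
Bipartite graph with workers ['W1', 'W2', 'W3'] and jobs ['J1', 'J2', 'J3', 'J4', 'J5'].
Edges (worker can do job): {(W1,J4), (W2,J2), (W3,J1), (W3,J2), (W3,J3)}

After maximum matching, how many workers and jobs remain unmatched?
Unmatched: 0 workers, 2 jobs

Maximum matching size: 3
Workers: 3 total, 3 matched, 0 unmatched
Jobs: 5 total, 3 matched, 2 unmatched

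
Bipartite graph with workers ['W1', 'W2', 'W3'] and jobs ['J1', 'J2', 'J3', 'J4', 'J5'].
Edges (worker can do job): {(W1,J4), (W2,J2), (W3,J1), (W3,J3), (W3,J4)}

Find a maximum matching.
Matching: {(W1,J4), (W2,J2), (W3,J1)}

Maximum matching (size 3):
  W1 → J4
  W2 → J2
  W3 → J1

Each worker is assigned to at most one job, and each job to at most one worker.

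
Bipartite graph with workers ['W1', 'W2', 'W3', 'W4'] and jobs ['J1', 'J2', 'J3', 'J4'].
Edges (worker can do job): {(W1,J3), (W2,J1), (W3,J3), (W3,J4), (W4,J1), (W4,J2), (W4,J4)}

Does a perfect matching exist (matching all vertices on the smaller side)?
Yes, perfect matching exists (size 4)

Perfect matching: {(W1,J3), (W2,J1), (W3,J4), (W4,J2)}
All 4 vertices on the smaller side are matched.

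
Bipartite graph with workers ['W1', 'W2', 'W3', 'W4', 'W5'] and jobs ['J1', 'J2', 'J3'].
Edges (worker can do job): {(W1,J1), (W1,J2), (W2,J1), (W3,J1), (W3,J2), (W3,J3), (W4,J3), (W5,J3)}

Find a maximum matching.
Matching: {(W1,J2), (W3,J1), (W5,J3)}

Maximum matching (size 3):
  W1 → J2
  W3 → J1
  W5 → J3

Each worker is assigned to at most one job, and each job to at most one worker.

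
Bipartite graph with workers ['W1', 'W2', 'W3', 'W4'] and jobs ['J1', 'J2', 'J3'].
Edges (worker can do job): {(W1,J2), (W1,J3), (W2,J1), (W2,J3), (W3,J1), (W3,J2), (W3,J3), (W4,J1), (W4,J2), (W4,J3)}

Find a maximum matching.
Matching: {(W2,J1), (W3,J3), (W4,J2)}

Maximum matching (size 3):
  W2 → J1
  W3 → J3
  W4 → J2

Each worker is assigned to at most one job, and each job to at most one worker.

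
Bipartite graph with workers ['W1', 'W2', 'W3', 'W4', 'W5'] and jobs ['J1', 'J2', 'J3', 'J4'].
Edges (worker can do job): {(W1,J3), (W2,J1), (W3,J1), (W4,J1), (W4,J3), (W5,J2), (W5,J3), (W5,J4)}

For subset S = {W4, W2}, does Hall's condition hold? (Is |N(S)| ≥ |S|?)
Yes: |N(S)| = 2, |S| = 2

Subset S = {W4, W2}
Neighbors N(S) = {J1, J3}

|N(S)| = 2, |S| = 2
Hall's condition: |N(S)| ≥ |S| is satisfied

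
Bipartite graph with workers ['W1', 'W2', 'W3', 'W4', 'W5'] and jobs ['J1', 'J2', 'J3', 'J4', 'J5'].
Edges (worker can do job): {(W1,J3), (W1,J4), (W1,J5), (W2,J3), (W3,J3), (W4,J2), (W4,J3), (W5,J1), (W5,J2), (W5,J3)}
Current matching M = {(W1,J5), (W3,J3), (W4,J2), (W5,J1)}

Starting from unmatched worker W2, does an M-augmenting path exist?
No augmenting path from W2

Alternating search from W2 reaches jobs: {J3}.
Every reachable job is already matched in M, and following those matched edges back to workers exposes no further unvisited jobs.
No M-augmenting path from W2 exists.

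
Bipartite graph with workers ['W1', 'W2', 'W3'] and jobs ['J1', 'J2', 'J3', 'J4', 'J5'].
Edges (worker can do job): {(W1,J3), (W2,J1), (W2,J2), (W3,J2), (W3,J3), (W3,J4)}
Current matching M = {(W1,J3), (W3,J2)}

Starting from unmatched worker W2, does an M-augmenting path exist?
Yes: W2 → J2 → W3 → J4

An M-augmenting path alternates non-matching / matching edges, starting and ending at unmatched vertices.
Path: W2 → J2 → W3 → J4
(J4 is unmatched in M, so the path is augmenting.)
Flipping edges along this path would increase |M| from 2 to 3.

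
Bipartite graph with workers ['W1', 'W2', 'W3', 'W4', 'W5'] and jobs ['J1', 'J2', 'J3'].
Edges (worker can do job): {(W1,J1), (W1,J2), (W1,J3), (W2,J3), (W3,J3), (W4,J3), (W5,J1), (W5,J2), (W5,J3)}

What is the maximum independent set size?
Maximum independent set = 5

By König's theorem:
- Min vertex cover = Max matching = 3
- Max independent set = Total vertices - Min vertex cover
- Max independent set = 8 - 3 = 5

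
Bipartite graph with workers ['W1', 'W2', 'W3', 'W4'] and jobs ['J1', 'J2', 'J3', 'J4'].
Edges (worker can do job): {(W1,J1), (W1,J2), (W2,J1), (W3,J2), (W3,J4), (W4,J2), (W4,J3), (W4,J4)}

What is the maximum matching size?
Maximum matching size = 4

Maximum matching: {(W1,J2), (W2,J1), (W3,J4), (W4,J3)}
Size: 4

This assigns 4 workers to 4 distinct jobs.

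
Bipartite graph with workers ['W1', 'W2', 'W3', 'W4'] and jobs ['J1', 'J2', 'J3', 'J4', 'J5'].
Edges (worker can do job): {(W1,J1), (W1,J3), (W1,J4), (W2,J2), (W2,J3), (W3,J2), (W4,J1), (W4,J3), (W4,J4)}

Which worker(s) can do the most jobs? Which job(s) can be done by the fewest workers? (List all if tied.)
Most versatile: W1, W4 (3 jobs); Least covered: J5 (0 workers)

Worker degrees (jobs they can do): W1:3, W2:2, W3:1, W4:3
Job degrees (workers who can do it): J1:2, J2:2, J3:3, J4:2, J5:0

Maximum worker degree is 3, achieved by: W1, W4
Minimum job degree is 0, achieved by: J5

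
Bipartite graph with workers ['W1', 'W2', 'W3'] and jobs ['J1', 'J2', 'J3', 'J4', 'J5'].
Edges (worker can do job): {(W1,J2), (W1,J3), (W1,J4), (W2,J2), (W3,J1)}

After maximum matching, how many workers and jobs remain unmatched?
Unmatched: 0 workers, 2 jobs

Maximum matching size: 3
Workers: 3 total, 3 matched, 0 unmatched
Jobs: 5 total, 3 matched, 2 unmatched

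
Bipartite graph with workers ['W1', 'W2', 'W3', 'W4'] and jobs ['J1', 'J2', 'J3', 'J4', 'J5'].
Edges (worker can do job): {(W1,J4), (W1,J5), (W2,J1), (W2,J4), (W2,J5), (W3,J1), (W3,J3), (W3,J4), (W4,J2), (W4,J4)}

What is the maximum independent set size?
Maximum independent set = 5

By König's theorem:
- Min vertex cover = Max matching = 4
- Max independent set = Total vertices - Min vertex cover
- Max independent set = 9 - 4 = 5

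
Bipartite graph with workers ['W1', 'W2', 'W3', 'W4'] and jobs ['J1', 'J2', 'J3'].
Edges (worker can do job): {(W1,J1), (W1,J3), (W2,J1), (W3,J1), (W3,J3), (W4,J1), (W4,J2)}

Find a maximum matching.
Matching: {(W1,J3), (W3,J1), (W4,J2)}

Maximum matching (size 3):
  W1 → J3
  W3 → J1
  W4 → J2

Each worker is assigned to at most one job, and each job to at most one worker.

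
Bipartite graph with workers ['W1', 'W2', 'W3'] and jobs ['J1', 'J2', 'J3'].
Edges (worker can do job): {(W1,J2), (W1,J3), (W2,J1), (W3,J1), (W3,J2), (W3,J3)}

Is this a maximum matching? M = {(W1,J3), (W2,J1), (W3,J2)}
Yes, size 3 is maximum

Proposed matching has size 3.
Maximum matching size for this graph: 3.

This is a maximum matching.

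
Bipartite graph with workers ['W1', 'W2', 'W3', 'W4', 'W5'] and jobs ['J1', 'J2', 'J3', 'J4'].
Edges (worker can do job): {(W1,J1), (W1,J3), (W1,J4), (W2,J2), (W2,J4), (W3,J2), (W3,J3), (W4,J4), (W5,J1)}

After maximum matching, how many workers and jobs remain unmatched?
Unmatched: 1 workers, 0 jobs

Maximum matching size: 4
Workers: 5 total, 4 matched, 1 unmatched
Jobs: 4 total, 4 matched, 0 unmatched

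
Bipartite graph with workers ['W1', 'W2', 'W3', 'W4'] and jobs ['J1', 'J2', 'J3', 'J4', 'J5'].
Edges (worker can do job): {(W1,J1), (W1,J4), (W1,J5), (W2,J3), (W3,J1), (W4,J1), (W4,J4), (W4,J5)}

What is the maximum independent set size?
Maximum independent set = 5

By König's theorem:
- Min vertex cover = Max matching = 4
- Max independent set = Total vertices - Min vertex cover
- Max independent set = 9 - 4 = 5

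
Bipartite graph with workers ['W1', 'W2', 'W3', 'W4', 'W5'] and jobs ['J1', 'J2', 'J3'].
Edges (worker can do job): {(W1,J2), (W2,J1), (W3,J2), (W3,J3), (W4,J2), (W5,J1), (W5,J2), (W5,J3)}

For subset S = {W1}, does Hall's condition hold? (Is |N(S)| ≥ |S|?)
Yes: |N(S)| = 1, |S| = 1

Subset S = {W1}
Neighbors N(S) = {J2}

|N(S)| = 1, |S| = 1
Hall's condition: |N(S)| ≥ |S| is satisfied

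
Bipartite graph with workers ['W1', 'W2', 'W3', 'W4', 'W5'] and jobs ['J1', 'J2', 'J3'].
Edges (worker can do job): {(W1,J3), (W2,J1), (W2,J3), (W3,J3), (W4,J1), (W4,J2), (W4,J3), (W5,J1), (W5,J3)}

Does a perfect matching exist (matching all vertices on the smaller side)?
Yes, perfect matching exists (size 3)

Perfect matching: {(W3,J3), (W4,J2), (W5,J1)}
All 3 vertices on the smaller side are matched.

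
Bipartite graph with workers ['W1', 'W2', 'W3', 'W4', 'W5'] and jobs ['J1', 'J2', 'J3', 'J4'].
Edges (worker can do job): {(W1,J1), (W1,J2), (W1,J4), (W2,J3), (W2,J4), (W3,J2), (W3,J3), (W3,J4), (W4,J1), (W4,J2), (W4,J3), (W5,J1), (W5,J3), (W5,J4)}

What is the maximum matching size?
Maximum matching size = 4

Maximum matching: {(W1,J2), (W3,J3), (W4,J1), (W5,J4)}
Size: 4

This assigns 4 workers to 4 distinct jobs.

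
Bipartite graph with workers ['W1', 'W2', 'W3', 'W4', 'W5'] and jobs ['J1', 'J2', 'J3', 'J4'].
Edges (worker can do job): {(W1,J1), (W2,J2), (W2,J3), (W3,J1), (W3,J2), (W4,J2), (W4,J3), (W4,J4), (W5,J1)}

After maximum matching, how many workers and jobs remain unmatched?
Unmatched: 1 workers, 0 jobs

Maximum matching size: 4
Workers: 5 total, 4 matched, 1 unmatched
Jobs: 4 total, 4 matched, 0 unmatched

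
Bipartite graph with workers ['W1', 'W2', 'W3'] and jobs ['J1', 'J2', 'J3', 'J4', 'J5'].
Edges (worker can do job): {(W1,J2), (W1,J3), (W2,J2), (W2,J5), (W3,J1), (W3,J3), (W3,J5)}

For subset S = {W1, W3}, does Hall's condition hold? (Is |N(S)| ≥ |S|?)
Yes: |N(S)| = 4, |S| = 2

Subset S = {W1, W3}
Neighbors N(S) = {J1, J2, J3, J5}

|N(S)| = 4, |S| = 2
Hall's condition: |N(S)| ≥ |S| is satisfied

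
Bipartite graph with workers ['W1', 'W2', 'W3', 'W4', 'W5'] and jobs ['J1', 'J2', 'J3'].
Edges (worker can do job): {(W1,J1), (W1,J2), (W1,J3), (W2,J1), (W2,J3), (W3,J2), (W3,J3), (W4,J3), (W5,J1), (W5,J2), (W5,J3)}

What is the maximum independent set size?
Maximum independent set = 5

By König's theorem:
- Min vertex cover = Max matching = 3
- Max independent set = Total vertices - Min vertex cover
- Max independent set = 8 - 3 = 5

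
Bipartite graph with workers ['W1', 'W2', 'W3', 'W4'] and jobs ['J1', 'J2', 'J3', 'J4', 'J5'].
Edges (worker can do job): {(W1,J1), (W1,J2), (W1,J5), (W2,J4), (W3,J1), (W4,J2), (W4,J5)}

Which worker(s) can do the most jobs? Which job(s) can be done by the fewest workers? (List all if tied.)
Most versatile: W1 (3 jobs); Least covered: J3 (0 workers)

Worker degrees (jobs they can do): W1:3, W2:1, W3:1, W4:2
Job degrees (workers who can do it): J1:2, J2:2, J3:0, J4:1, J5:2

Maximum worker degree is 3, achieved by: W1
Minimum job degree is 0, achieved by: J3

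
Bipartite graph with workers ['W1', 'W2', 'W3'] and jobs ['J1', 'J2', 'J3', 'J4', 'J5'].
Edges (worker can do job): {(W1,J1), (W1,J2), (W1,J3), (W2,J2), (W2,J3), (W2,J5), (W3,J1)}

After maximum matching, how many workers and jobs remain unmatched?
Unmatched: 0 workers, 2 jobs

Maximum matching size: 3
Workers: 3 total, 3 matched, 0 unmatched
Jobs: 5 total, 3 matched, 2 unmatched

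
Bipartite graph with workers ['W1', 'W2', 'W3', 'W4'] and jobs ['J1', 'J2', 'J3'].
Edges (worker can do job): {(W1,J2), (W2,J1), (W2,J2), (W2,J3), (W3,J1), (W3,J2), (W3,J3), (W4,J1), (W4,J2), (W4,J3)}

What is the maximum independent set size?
Maximum independent set = 4

By König's theorem:
- Min vertex cover = Max matching = 3
- Max independent set = Total vertices - Min vertex cover
- Max independent set = 7 - 3 = 4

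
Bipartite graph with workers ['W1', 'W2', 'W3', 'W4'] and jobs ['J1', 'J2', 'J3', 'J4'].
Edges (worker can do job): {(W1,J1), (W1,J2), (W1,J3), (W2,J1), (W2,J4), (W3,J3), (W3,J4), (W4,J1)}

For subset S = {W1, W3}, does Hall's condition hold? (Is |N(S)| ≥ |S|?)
Yes: |N(S)| = 4, |S| = 2

Subset S = {W1, W3}
Neighbors N(S) = {J1, J2, J3, J4}

|N(S)| = 4, |S| = 2
Hall's condition: |N(S)| ≥ |S| is satisfied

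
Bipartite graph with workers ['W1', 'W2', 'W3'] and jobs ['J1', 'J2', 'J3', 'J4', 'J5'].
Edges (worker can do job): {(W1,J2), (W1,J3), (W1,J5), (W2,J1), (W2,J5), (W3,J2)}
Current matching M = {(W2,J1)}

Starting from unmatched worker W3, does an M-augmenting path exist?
Yes: W3 → J2

An M-augmenting path alternates non-matching / matching edges, starting and ending at unmatched vertices.
Path: W3 → J2
(J2 is unmatched in M, so the path is augmenting.)
Flipping edges along this path would increase |M| from 1 to 2.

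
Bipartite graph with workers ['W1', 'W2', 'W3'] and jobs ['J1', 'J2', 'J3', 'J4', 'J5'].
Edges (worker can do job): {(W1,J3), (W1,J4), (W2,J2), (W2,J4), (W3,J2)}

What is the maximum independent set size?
Maximum independent set = 5

By König's theorem:
- Min vertex cover = Max matching = 3
- Max independent set = Total vertices - Min vertex cover
- Max independent set = 8 - 3 = 5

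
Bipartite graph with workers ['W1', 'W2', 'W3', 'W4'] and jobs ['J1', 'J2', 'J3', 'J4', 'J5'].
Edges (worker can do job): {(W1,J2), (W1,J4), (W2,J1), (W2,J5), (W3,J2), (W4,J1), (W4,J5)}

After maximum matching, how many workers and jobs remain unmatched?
Unmatched: 0 workers, 1 jobs

Maximum matching size: 4
Workers: 4 total, 4 matched, 0 unmatched
Jobs: 5 total, 4 matched, 1 unmatched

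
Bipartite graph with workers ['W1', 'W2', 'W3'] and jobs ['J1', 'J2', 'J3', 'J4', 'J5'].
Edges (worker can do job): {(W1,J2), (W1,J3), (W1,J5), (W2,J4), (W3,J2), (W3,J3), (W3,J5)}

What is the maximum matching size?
Maximum matching size = 3

Maximum matching: {(W1,J3), (W2,J4), (W3,J2)}
Size: 3

This assigns 3 workers to 3 distinct jobs.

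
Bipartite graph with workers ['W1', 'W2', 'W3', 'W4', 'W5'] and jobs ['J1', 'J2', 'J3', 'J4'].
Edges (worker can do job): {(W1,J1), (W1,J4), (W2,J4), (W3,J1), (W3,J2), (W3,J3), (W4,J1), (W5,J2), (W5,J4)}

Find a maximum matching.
Matching: {(W1,J4), (W3,J3), (W4,J1), (W5,J2)}

Maximum matching (size 4):
  W1 → J4
  W3 → J3
  W4 → J1
  W5 → J2

Each worker is assigned to at most one job, and each job to at most one worker.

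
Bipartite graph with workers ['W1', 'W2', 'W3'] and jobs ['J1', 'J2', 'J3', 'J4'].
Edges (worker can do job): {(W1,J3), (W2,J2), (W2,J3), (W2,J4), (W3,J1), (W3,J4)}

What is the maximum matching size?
Maximum matching size = 3

Maximum matching: {(W1,J3), (W2,J2), (W3,J1)}
Size: 3

This assigns 3 workers to 3 distinct jobs.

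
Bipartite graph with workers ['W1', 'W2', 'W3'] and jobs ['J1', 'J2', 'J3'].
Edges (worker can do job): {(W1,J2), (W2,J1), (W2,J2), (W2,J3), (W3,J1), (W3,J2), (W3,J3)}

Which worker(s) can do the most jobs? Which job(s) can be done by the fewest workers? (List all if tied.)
Most versatile: W2, W3 (3 jobs); Least covered: J1, J3 (2 workers)

Worker degrees (jobs they can do): W1:1, W2:3, W3:3
Job degrees (workers who can do it): J1:2, J2:3, J3:2

Maximum worker degree is 3, achieved by: W2, W3
Minimum job degree is 2, achieved by: J1, J3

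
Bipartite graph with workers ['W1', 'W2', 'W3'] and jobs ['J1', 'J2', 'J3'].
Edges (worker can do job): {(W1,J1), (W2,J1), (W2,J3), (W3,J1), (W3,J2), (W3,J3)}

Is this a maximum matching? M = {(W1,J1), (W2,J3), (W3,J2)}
Yes, size 3 is maximum

Proposed matching has size 3.
Maximum matching size for this graph: 3.

This is a maximum matching.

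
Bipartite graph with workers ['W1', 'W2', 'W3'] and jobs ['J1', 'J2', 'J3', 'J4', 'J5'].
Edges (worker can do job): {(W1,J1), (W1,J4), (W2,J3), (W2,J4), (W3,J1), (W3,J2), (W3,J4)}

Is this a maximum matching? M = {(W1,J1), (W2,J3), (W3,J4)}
Yes, size 3 is maximum

Proposed matching has size 3.
Maximum matching size for this graph: 3.

This is a maximum matching.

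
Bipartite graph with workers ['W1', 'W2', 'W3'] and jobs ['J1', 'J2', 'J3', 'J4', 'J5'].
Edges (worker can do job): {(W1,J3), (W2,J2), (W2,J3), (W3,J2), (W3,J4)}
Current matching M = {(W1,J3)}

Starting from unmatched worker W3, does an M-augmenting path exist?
Yes: W3 → J2

An M-augmenting path alternates non-matching / matching edges, starting and ending at unmatched vertices.
Path: W3 → J2
(J2 is unmatched in M, so the path is augmenting.)
Flipping edges along this path would increase |M| from 1 to 2.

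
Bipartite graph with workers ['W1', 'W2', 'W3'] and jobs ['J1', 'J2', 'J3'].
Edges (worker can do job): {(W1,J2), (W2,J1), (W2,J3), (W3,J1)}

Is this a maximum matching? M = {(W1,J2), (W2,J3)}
No, size 2 is not maximum

Proposed matching has size 2.
Maximum matching size for this graph: 3.

This is NOT maximum - can be improved to size 3.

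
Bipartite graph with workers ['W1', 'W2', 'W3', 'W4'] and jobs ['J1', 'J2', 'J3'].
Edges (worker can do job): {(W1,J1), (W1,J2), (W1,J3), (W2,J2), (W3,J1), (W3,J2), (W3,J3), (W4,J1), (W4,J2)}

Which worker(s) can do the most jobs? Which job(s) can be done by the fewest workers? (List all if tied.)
Most versatile: W1, W3 (3 jobs); Least covered: J3 (2 workers)

Worker degrees (jobs they can do): W1:3, W2:1, W3:3, W4:2
Job degrees (workers who can do it): J1:3, J2:4, J3:2

Maximum worker degree is 3, achieved by: W1, W3
Minimum job degree is 2, achieved by: J3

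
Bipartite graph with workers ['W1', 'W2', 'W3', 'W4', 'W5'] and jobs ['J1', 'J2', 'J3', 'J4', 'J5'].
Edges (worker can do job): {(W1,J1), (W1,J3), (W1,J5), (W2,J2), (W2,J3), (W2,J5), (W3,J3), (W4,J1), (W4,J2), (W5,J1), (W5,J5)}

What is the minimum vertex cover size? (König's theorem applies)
Minimum vertex cover size = 4

By König's theorem: in bipartite graphs,
min vertex cover = max matching = 4

Maximum matching has size 4, so minimum vertex cover also has size 4.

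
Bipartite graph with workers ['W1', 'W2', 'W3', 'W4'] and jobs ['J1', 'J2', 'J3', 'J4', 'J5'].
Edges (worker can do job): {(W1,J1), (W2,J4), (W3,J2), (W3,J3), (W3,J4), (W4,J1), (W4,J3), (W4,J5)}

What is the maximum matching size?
Maximum matching size = 4

Maximum matching: {(W1,J1), (W2,J4), (W3,J2), (W4,J5)}
Size: 4

This assigns 4 workers to 4 distinct jobs.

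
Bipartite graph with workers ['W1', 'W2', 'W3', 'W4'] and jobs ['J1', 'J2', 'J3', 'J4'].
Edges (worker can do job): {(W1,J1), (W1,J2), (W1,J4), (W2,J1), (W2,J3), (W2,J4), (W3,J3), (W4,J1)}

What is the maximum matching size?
Maximum matching size = 4

Maximum matching: {(W1,J2), (W2,J4), (W3,J3), (W4,J1)}
Size: 4

This assigns 4 workers to 4 distinct jobs.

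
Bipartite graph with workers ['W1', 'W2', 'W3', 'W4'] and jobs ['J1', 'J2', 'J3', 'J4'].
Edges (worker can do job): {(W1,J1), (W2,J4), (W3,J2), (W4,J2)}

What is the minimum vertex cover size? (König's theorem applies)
Minimum vertex cover size = 3

By König's theorem: in bipartite graphs,
min vertex cover = max matching = 3

Maximum matching has size 3, so minimum vertex cover also has size 3.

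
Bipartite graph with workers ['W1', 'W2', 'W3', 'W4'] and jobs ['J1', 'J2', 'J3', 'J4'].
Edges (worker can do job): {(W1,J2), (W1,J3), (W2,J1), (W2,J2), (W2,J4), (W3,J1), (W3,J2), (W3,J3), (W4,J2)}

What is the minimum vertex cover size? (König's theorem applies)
Minimum vertex cover size = 4

By König's theorem: in bipartite graphs,
min vertex cover = max matching = 4

Maximum matching has size 4, so minimum vertex cover also has size 4.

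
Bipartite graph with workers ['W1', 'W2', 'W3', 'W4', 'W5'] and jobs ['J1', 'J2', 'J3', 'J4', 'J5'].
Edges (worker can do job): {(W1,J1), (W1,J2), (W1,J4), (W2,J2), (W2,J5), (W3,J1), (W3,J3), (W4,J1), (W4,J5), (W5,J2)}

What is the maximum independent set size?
Maximum independent set = 5

By König's theorem:
- Min vertex cover = Max matching = 5
- Max independent set = Total vertices - Min vertex cover
- Max independent set = 10 - 5 = 5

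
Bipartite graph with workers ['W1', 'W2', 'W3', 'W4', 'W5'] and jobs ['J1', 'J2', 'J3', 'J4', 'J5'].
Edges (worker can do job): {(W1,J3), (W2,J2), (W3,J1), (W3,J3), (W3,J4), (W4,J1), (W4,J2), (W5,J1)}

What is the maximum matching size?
Maximum matching size = 4

Maximum matching: {(W1,J3), (W3,J4), (W4,J2), (W5,J1)}
Size: 4

This assigns 4 workers to 4 distinct jobs.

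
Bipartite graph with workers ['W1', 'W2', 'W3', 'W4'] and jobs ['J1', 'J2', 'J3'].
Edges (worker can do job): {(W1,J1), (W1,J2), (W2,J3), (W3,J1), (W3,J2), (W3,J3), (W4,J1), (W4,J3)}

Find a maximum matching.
Matching: {(W1,J1), (W3,J2), (W4,J3)}

Maximum matching (size 3):
  W1 → J1
  W3 → J2
  W4 → J3

Each worker is assigned to at most one job, and each job to at most one worker.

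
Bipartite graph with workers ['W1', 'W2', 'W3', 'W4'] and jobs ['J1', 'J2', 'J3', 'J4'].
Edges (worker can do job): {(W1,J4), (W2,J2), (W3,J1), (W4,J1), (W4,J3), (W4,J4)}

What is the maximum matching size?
Maximum matching size = 4

Maximum matching: {(W1,J4), (W2,J2), (W3,J1), (W4,J3)}
Size: 4

This assigns 4 workers to 4 distinct jobs.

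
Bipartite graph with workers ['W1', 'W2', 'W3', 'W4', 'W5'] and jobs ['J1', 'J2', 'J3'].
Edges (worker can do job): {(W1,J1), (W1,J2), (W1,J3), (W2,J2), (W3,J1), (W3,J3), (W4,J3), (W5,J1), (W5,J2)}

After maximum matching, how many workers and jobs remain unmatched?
Unmatched: 2 workers, 0 jobs

Maximum matching size: 3
Workers: 5 total, 3 matched, 2 unmatched
Jobs: 3 total, 3 matched, 0 unmatched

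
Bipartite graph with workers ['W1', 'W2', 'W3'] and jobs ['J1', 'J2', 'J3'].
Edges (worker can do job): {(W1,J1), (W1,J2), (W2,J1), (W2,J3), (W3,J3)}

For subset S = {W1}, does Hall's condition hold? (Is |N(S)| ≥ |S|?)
Yes: |N(S)| = 2, |S| = 1

Subset S = {W1}
Neighbors N(S) = {J1, J2}

|N(S)| = 2, |S| = 1
Hall's condition: |N(S)| ≥ |S| is satisfied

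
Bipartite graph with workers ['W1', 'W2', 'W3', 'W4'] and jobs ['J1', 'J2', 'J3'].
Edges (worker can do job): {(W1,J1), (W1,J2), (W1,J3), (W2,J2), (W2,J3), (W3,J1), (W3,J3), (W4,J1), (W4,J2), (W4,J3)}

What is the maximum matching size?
Maximum matching size = 3

Maximum matching: {(W1,J2), (W3,J3), (W4,J1)}
Size: 3

This assigns 3 workers to 3 distinct jobs.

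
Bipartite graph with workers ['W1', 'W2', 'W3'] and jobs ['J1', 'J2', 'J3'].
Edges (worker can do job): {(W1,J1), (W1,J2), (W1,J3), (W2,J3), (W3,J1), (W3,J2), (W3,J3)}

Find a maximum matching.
Matching: {(W1,J1), (W2,J3), (W3,J2)}

Maximum matching (size 3):
  W1 → J1
  W2 → J3
  W3 → J2

Each worker is assigned to at most one job, and each job to at most one worker.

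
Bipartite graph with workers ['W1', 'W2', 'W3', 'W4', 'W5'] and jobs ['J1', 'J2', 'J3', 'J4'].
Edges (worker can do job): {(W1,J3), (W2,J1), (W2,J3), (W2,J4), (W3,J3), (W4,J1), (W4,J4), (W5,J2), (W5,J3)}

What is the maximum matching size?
Maximum matching size = 4

Maximum matching: {(W2,J1), (W3,J3), (W4,J4), (W5,J2)}
Size: 4

This assigns 4 workers to 4 distinct jobs.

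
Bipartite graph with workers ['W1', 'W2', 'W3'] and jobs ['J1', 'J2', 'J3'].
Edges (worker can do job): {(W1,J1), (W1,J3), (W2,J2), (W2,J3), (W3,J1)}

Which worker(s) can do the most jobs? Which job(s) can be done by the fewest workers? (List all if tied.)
Most versatile: W1, W2 (2 jobs); Least covered: J2 (1 workers)

Worker degrees (jobs they can do): W1:2, W2:2, W3:1
Job degrees (workers who can do it): J1:2, J2:1, J3:2

Maximum worker degree is 2, achieved by: W1, W2
Minimum job degree is 1, achieved by: J2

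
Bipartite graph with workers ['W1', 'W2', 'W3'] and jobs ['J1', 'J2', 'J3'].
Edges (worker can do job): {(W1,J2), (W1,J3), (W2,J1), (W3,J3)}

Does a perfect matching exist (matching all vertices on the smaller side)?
Yes, perfect matching exists (size 3)

Perfect matching: {(W1,J2), (W2,J1), (W3,J3)}
All 3 vertices on the smaller side are matched.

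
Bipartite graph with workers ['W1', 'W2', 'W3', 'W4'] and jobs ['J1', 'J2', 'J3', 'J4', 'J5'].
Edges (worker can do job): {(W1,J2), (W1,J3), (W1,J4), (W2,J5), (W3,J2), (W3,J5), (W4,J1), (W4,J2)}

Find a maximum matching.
Matching: {(W1,J3), (W2,J5), (W3,J2), (W4,J1)}

Maximum matching (size 4):
  W1 → J3
  W2 → J5
  W3 → J2
  W4 → J1

Each worker is assigned to at most one job, and each job to at most one worker.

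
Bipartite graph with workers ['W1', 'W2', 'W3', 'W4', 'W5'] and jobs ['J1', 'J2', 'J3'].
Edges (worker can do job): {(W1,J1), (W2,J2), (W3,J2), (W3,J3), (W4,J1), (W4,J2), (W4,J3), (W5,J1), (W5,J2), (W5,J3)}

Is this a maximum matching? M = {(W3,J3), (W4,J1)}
No, size 2 is not maximum

Proposed matching has size 2.
Maximum matching size for this graph: 3.

This is NOT maximum - can be improved to size 3.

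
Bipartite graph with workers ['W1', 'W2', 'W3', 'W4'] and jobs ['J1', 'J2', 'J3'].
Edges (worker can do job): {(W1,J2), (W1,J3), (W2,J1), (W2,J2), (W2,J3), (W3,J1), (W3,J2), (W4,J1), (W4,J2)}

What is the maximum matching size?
Maximum matching size = 3

Maximum matching: {(W1,J3), (W3,J1), (W4,J2)}
Size: 3

This assigns 3 workers to 3 distinct jobs.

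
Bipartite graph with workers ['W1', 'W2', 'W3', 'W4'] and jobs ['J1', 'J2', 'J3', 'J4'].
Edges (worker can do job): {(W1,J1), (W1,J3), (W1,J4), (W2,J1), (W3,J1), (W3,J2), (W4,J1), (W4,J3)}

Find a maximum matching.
Matching: {(W1,J4), (W2,J1), (W3,J2), (W4,J3)}

Maximum matching (size 4):
  W1 → J4
  W2 → J1
  W3 → J2
  W4 → J3

Each worker is assigned to at most one job, and each job to at most one worker.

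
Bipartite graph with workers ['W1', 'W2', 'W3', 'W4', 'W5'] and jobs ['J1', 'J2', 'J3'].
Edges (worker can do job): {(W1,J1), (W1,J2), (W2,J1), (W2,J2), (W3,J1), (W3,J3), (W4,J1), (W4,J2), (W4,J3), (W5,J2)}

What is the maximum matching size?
Maximum matching size = 3

Maximum matching: {(W3,J1), (W4,J3), (W5,J2)}
Size: 3

This assigns 3 workers to 3 distinct jobs.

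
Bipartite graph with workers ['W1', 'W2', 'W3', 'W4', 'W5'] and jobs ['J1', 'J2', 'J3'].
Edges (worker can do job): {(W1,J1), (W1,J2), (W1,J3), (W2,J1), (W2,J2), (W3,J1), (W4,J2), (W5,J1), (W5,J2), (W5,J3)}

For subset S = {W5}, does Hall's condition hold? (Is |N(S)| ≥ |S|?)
Yes: |N(S)| = 3, |S| = 1

Subset S = {W5}
Neighbors N(S) = {J1, J2, J3}

|N(S)| = 3, |S| = 1
Hall's condition: |N(S)| ≥ |S| is satisfied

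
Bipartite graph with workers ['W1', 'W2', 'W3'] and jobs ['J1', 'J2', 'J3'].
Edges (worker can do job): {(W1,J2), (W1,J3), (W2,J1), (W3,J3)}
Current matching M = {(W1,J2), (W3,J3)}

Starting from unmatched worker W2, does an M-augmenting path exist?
Yes: W2 → J1

An M-augmenting path alternates non-matching / matching edges, starting and ending at unmatched vertices.
Path: W2 → J1
(J1 is unmatched in M, so the path is augmenting.)
Flipping edges along this path would increase |M| from 2 to 3.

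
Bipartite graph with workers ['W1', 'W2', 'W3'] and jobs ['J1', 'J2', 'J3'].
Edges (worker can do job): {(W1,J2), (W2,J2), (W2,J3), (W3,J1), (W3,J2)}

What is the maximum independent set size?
Maximum independent set = 3

By König's theorem:
- Min vertex cover = Max matching = 3
- Max independent set = Total vertices - Min vertex cover
- Max independent set = 6 - 3 = 3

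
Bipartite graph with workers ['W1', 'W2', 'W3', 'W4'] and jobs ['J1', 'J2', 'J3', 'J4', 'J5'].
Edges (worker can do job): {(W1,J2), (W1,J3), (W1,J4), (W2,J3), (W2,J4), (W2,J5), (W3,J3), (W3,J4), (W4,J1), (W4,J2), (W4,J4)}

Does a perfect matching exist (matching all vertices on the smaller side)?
Yes, perfect matching exists (size 4)

Perfect matching: {(W1,J4), (W2,J5), (W3,J3), (W4,J2)}
All 4 vertices on the smaller side are matched.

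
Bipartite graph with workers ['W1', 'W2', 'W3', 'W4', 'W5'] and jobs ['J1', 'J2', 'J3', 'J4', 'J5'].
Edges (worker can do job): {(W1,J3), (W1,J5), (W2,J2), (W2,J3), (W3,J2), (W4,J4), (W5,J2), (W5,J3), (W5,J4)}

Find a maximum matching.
Matching: {(W1,J5), (W3,J2), (W4,J4), (W5,J3)}

Maximum matching (size 4):
  W1 → J5
  W3 → J2
  W4 → J4
  W5 → J3

Each worker is assigned to at most one job, and each job to at most one worker.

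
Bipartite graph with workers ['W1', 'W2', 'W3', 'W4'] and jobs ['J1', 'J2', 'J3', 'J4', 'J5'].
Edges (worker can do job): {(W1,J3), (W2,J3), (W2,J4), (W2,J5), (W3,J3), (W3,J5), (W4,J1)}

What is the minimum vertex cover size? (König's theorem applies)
Minimum vertex cover size = 4

By König's theorem: in bipartite graphs,
min vertex cover = max matching = 4

Maximum matching has size 4, so minimum vertex cover also has size 4.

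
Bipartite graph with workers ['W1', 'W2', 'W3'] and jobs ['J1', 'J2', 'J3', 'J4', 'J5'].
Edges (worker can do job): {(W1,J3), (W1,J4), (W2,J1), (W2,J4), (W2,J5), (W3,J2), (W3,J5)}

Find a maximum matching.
Matching: {(W1,J4), (W2,J1), (W3,J5)}

Maximum matching (size 3):
  W1 → J4
  W2 → J1
  W3 → J5

Each worker is assigned to at most one job, and each job to at most one worker.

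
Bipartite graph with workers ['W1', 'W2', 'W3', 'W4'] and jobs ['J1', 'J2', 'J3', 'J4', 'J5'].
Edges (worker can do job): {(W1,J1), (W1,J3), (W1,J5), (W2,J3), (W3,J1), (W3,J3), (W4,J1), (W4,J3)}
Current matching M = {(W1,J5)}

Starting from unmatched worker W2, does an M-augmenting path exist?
Yes: W2 → J3

An M-augmenting path alternates non-matching / matching edges, starting and ending at unmatched vertices.
Path: W2 → J3
(J3 is unmatched in M, so the path is augmenting.)
Flipping edges along this path would increase |M| from 1 to 2.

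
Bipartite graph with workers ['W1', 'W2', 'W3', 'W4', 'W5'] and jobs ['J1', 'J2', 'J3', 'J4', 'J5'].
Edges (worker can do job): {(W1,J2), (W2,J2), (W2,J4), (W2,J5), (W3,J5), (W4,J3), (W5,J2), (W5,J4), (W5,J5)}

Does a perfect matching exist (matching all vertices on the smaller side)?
No, maximum matching has size 4 < 5

Maximum matching has size 4, need 5 for perfect matching.
Unmatched workers: ['W2']
Unmatched jobs: ['J1']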